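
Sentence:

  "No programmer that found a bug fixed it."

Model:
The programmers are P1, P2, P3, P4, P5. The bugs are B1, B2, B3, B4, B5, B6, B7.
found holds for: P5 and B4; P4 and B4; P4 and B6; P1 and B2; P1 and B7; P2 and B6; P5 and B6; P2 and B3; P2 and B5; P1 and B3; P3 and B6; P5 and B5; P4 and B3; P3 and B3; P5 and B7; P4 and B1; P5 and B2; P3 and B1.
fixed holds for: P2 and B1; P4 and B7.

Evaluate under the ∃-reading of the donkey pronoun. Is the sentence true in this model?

True

"it" takes "a bug" as antecedent — a donkey pronoun bound across the clause boundary.
Truth condition: for no (p,b) with found(p,b) does fixed(p,b) hold.
Restrictor pairs — does the scope hold? (P1,B2):fails  (P1,B3):fails  (P1,B7):fails  (P2,B3):fails  (P2,B5):fails  (P2,B6):fails  (P3,B1):fails  (P3,B3):fails  (P3,B6):fails  (P4,B1):fails  (P4,B3):fails  (P4,B4):fails  (P4,B6):fails  (P5,B2):fails  (P5,B4):fails  (P5,B5):fails  (P5,B6):fails  (P5,B7):fails
Scope holds for no restrictor pair, so the sentence is true.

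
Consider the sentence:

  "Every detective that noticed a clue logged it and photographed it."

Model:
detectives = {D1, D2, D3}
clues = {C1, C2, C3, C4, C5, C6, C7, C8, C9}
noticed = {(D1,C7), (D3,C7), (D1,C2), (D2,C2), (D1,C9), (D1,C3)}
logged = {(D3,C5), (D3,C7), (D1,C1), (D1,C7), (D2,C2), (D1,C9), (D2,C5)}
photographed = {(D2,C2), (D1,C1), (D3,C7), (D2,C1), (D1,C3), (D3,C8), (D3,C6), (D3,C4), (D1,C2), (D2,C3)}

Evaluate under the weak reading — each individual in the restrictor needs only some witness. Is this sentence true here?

False

"it" takes "a clue" as antecedent — a donkey pronoun bound across the clause boundary.
Weak reading: every detective d with some noticed-clue has at least one noticed-clue c such that logged(d,c) ∧ photographed(d,c).
Per detective: D1:✗  D2:✓  D3:✓
D1 has no witness among its noticed-clues.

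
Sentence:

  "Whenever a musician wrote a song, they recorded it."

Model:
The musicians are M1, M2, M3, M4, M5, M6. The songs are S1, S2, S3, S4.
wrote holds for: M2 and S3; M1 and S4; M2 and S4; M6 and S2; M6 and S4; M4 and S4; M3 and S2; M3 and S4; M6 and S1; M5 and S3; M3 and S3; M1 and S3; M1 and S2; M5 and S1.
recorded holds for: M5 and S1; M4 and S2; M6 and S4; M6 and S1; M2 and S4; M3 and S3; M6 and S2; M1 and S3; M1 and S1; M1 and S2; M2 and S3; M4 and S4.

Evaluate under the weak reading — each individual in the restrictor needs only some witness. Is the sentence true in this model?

"it" takes "a song" as antecedent — a donkey pronoun bound across the clause boundary.
Weak reading: every musician m with some wrote-song has at least one wrote-song s such that recorded(m,s).
Per musician: M1:✓  M2:✓  M3:✓  M4:✓  M5:✓  M6:✓
Every musician in the restrictor has a witness.

True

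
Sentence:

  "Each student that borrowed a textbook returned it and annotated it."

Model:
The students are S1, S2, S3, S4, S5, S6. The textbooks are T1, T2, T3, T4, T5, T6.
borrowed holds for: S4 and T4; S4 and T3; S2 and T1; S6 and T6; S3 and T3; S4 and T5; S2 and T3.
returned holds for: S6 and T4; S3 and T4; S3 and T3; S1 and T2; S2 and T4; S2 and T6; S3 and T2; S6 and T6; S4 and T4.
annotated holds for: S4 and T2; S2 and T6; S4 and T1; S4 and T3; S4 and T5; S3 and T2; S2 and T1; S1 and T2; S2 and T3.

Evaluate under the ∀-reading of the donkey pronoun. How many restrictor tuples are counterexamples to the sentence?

7

"it" takes "a textbook" as antecedent — a donkey pronoun bound across the clause boundary.
Strong reading: for every (s,t) with borrowed(s,t), returned(s,t) ∧ annotated(s,t).
Restrictor pairs: (S2,T1) ✗  (S2,T3) ✗  (S3,T3) ✗  (S4,T3) ✗  (S4,T4) ✗  (S4,T5) ✗  (S6,T6) ✗
Counterexamples (restrictor pairs failing the scope): 7.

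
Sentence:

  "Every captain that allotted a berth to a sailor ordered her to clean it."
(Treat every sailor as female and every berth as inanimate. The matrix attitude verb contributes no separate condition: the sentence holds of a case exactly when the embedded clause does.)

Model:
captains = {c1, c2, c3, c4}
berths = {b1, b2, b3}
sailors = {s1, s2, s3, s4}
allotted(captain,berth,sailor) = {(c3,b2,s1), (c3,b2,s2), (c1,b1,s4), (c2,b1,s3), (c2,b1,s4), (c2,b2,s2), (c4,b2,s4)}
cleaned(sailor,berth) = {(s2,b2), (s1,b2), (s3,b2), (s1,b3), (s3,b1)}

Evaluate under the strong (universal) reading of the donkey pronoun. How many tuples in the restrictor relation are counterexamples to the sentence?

3

"her" takes "a sailor" as antecedent and "it" takes "a berth"; both are donkey pronouns co-varying with the restrictor.
Strong reading: for every (c,b,s) with allotted(c,b,s), cleaned(s,b).
Restrictor triples: (c1,b1,s4)→cleaned(s4,b1) ✗  (c2,b1,s3)→cleaned(s3,b1) ✓  (c2,b1,s4)→cleaned(s4,b1) ✗  (c2,b2,s2)→cleaned(s2,b2) ✓  (c3,b2,s1)→cleaned(s1,b2) ✓  (c3,b2,s2)→cleaned(s2,b2) ✓  (c4,b2,s4)→cleaned(s4,b2) ✗
Counterexamples (restrictor triples failing the scope): 3.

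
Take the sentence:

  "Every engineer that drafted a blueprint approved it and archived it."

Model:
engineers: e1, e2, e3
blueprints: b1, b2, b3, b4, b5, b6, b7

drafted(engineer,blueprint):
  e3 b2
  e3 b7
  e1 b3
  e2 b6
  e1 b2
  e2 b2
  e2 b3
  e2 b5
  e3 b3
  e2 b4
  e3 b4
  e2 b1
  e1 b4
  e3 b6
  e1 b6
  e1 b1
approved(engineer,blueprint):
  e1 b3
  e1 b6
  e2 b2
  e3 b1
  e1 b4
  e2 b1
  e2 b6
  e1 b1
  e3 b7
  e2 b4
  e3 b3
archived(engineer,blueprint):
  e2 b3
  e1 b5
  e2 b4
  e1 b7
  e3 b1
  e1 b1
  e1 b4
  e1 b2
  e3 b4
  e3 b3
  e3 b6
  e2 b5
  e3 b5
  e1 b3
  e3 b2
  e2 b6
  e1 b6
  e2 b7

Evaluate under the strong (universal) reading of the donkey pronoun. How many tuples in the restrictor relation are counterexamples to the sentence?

9

"it" takes "a blueprint" as antecedent — a donkey pronoun bound across the clause boundary.
Strong reading: for every (e,b) with drafted(e,b), approved(e,b) ∧ archived(e,b).
Restrictor pairs: (e1,b1) ✓  (e1,b2) ✗  (e1,b3) ✓  (e1,b4) ✓  (e1,b6) ✓  (e2,b1) ✗  (e2,b2) ✗  (e2,b3) ✗  (e2,b4) ✓  (e2,b5) ✗  (e2,b6) ✓  (e3,b2) ✗  (e3,b3) ✓  (e3,b4) ✗  (e3,b6) ✗  (e3,b7) ✗
Counterexamples (restrictor pairs failing the scope): 9.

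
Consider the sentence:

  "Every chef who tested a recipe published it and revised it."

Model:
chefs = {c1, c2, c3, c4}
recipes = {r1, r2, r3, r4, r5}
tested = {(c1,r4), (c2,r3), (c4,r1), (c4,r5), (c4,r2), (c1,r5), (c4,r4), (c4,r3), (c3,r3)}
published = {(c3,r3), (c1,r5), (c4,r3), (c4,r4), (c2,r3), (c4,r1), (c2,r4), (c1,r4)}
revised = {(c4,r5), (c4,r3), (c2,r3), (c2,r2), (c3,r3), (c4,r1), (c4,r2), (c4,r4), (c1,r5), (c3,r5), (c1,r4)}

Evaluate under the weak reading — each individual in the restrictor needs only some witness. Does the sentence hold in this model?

True

"it" takes "a recipe" as antecedent — a donkey pronoun bound across the clause boundary.
Weak reading: every chef c with some tested-recipe has at least one tested-recipe r such that published(c,r) ∧ revised(c,r).
Per chef: c1:✓  c2:✓  c3:✓  c4:✓
Every chef in the restrictor has a witness.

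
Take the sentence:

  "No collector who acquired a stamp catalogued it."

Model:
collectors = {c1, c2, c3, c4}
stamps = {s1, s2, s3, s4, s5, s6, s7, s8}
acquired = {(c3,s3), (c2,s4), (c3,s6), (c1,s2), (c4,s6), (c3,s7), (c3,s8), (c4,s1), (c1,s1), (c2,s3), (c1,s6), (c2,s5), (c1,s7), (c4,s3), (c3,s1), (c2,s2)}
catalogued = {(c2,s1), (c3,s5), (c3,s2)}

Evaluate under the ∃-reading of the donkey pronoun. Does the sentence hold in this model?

"it" takes "a stamp" as antecedent — a donkey pronoun bound across the clause boundary.
Truth condition: for no (c,s) with acquired(c,s) does catalogued(c,s) hold.
Restrictor pairs — does the scope hold? (c1,s1):fails  (c1,s2):fails  (c1,s6):fails  (c1,s7):fails  (c2,s2):fails  (c2,s3):fails  (c2,s4):fails  (c2,s5):fails  (c3,s1):fails  (c3,s3):fails  (c3,s6):fails  (c3,s7):fails  (c3,s8):fails  (c4,s1):fails  (c4,s3):fails  (c4,s6):fails
Scope holds for no restrictor pair, so the sentence is true.

True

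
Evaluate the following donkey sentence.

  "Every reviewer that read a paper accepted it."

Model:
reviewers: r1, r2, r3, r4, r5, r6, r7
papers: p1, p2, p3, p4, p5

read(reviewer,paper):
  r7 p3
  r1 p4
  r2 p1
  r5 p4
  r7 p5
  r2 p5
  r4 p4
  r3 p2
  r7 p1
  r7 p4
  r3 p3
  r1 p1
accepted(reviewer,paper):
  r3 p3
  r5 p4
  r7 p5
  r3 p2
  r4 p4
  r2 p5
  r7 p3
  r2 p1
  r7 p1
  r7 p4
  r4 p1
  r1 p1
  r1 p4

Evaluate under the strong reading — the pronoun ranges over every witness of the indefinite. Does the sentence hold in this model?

True

"it" takes "a paper" as antecedent — a donkey pronoun bound across the clause boundary.
Strong reading: for every (r,p) with read(r,p), accepted(r,p).
Restrictor pairs: (r1,p1) ✓  (r1,p4) ✓  (r2,p1) ✓  (r2,p5) ✓  (r3,p2) ✓  (r3,p3) ✓  (r4,p4) ✓  (r5,p4) ✓  (r7,p1) ✓  (r7,p3) ✓  (r7,p4) ✓  (r7,p5) ✓
Every restrictor pair satisfies the scope.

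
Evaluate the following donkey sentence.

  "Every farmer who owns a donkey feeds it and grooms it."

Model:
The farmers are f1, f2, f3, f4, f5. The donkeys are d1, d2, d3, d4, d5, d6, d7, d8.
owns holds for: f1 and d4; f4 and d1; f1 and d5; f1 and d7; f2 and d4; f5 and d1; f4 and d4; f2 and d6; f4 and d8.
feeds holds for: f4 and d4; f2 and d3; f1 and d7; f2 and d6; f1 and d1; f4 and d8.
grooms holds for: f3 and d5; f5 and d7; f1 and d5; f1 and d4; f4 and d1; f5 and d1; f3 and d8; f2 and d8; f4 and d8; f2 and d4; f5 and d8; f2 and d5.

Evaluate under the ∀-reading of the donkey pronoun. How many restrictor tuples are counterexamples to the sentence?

8

"it" takes "a donkey" as antecedent — a donkey pronoun bound across the clause boundary.
Strong reading: for every (f,d) with owns(f,d), feeds(f,d) ∧ grooms(f,d).
Restrictor pairs: (f1,d4) ✗  (f1,d5) ✗  (f1,d7) ✗  (f2,d4) ✗  (f2,d6) ✗  (f4,d1) ✗  (f4,d4) ✗  (f4,d8) ✓  (f5,d1) ✗
Counterexamples (restrictor pairs failing the scope): 8.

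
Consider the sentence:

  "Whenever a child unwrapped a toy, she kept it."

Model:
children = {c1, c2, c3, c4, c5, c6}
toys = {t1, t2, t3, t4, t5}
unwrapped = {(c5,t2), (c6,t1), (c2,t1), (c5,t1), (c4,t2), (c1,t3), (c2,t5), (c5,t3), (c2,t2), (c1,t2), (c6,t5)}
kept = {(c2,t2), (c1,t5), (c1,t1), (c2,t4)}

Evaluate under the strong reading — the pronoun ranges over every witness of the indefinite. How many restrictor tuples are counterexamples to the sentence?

10

"it" takes "a toy" as antecedent — a donkey pronoun bound across the clause boundary.
Strong reading: for every (c,t) with unwrapped(c,t), kept(c,t).
Restrictor pairs: (c1,t2) ✗  (c1,t3) ✗  (c2,t1) ✗  (c2,t2) ✓  (c2,t5) ✗  (c4,t2) ✗  (c5,t1) ✗  (c5,t2) ✗  (c5,t3) ✗  (c6,t1) ✗  (c6,t5) ✗
Counterexamples (restrictor pairs failing the scope): 10.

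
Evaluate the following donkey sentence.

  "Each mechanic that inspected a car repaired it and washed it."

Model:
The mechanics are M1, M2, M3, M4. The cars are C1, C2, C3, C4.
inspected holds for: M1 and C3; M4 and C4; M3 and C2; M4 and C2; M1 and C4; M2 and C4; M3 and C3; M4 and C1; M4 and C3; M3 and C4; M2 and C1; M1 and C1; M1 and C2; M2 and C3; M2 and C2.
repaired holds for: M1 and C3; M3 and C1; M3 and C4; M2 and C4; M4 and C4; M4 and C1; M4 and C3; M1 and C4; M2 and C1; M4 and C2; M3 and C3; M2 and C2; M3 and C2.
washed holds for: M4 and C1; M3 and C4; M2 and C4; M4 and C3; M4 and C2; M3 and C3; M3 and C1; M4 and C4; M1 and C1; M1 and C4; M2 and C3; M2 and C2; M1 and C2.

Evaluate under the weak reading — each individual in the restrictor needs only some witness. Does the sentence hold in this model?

"it" takes "a car" as antecedent — a donkey pronoun bound across the clause boundary.
Weak reading: every mechanic m with some inspected-car has at least one inspected-car c such that repaired(m,c) ∧ washed(m,c).
Per mechanic: M1:✓  M2:✓  M3:✓  M4:✓
Every mechanic in the restrictor has a witness.

True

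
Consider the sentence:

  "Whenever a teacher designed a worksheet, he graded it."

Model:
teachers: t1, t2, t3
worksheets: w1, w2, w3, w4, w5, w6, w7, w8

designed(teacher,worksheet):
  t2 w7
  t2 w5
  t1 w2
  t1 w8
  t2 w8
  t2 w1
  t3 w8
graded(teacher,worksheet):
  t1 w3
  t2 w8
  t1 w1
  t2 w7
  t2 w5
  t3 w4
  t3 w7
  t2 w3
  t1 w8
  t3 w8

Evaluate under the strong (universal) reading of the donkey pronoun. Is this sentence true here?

False

"it" takes "a worksheet" as antecedent — a donkey pronoun bound across the clause boundary.
Strong reading: for every (t,w) with designed(t,w), graded(t,w).
Restrictor pairs: (t1,w2) ✗  (t1,w8) ✓  (t2,w1) ✗  (t2,w5) ✓  (t2,w7) ✓  (t2,w8) ✓  (t3,w8) ✓
Counterexample: (t1,w2) is in designed but fails the scope.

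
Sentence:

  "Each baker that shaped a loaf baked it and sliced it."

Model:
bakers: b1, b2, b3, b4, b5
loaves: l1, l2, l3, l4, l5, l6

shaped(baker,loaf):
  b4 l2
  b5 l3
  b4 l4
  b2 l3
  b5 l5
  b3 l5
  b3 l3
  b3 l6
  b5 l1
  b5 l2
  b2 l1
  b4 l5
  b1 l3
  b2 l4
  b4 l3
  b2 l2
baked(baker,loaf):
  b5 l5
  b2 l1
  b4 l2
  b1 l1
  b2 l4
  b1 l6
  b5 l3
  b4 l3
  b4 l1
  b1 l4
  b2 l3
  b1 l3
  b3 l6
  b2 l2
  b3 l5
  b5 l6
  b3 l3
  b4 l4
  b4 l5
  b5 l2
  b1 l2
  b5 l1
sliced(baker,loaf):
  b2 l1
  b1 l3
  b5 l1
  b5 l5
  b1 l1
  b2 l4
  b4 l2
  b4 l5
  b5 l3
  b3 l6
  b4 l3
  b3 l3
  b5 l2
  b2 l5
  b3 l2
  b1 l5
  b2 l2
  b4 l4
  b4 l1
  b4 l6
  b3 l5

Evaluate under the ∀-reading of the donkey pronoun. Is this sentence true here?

"it" takes "a loaf" as antecedent — a donkey pronoun bound across the clause boundary.
Strong reading: for every (b,l) with shaped(b,l), baked(b,l) ∧ sliced(b,l).
Restrictor pairs: (b1,l3) ✓  (b2,l1) ✓  (b2,l2) ✓  (b2,l3) ✗  (b2,l4) ✓  (b3,l3) ✓  (b3,l5) ✓  (b3,l6) ✓  (b4,l2) ✓  (b4,l3) ✓  (b4,l4) ✓  (b4,l5) ✓  (b5,l1) ✓  (b5,l2) ✓  (b5,l3) ✓  (b5,l5) ✓
Counterexample: (b2,l3) is in shaped but fails the scope.

False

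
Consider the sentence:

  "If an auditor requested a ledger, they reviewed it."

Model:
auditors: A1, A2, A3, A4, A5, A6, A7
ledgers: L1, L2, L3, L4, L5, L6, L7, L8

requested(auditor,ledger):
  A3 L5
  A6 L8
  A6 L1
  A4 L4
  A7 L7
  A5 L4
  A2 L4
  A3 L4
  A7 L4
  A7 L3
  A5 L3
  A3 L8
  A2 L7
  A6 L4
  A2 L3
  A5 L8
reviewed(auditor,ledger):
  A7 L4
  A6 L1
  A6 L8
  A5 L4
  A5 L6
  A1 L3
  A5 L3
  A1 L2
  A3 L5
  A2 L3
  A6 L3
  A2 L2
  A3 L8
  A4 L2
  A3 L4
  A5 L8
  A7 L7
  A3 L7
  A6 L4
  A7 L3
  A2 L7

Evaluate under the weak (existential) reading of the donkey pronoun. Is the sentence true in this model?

False

"it" takes "a ledger" as antecedent — a donkey pronoun bound across the clause boundary.
Weak reading: every auditor a with some requested-ledger has at least one requested-ledger l such that reviewed(a,l).
Per auditor: A2:✓  A3:✓  A4:✗  A5:✓  A6:✓  A7:✓
A4 has no witness among its requested-ledgers.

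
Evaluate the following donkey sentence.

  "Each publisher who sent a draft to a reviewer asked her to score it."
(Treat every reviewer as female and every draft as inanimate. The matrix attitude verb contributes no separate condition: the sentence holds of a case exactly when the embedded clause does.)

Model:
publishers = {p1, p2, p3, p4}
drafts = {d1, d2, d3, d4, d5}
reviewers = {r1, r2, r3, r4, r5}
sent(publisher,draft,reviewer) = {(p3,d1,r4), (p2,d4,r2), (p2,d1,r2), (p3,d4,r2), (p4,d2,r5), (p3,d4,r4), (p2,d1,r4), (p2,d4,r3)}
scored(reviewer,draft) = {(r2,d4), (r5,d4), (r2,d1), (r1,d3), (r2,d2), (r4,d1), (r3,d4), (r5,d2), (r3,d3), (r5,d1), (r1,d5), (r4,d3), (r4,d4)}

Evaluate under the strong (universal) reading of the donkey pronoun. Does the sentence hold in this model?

True

"her" takes "a reviewer" as antecedent and "it" takes "a draft"; both are donkey pronouns co-varying with the restrictor.
Strong reading: for every (p,d,r) with sent(p,d,r), scored(r,d).
Restrictor triples: (p2,d1,r2)→scored(r2,d1) ✓  (p2,d1,r4)→scored(r4,d1) ✓  (p2,d4,r2)→scored(r2,d4) ✓  (p2,d4,r3)→scored(r3,d4) ✓  (p3,d1,r4)→scored(r4,d1) ✓  (p3,d4,r2)→scored(r2,d4) ✓  (p3,d4,r4)→scored(r4,d4) ✓  (p4,d2,r5)→scored(r5,d2) ✓
Every restrictor triple satisfies the scope.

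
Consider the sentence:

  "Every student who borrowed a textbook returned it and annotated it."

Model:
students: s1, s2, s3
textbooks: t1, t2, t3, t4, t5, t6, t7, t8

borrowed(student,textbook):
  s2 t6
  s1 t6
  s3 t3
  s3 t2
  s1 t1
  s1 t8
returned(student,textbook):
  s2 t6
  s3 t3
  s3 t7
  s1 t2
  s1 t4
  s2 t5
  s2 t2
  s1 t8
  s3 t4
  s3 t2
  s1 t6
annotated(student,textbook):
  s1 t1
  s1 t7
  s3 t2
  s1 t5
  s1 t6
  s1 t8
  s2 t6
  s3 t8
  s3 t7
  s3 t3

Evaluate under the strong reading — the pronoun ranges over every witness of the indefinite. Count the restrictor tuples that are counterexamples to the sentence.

1

"it" takes "a textbook" as antecedent — a donkey pronoun bound across the clause boundary.
Strong reading: for every (s,t) with borrowed(s,t), returned(s,t) ∧ annotated(s,t).
Restrictor pairs: (s1,t1) ✗  (s1,t6) ✓  (s1,t8) ✓  (s2,t6) ✓  (s3,t2) ✓  (s3,t3) ✓
Counterexamples (restrictor pairs failing the scope): 1.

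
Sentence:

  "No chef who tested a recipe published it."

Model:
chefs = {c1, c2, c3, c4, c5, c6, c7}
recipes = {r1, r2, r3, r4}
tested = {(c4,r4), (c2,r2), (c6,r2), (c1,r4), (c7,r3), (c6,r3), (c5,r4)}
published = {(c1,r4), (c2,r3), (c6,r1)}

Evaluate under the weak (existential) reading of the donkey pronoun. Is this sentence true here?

False

"it" takes "a recipe" as antecedent — a donkey pronoun bound across the clause boundary.
Truth condition: for no (c,r) with tested(c,r) does published(c,r) hold.
Restrictor pairs — does the scope hold? (c1,r4):holds  (c2,r2):fails  (c4,r4):fails  (c5,r4):fails  (c6,r2):fails  (c6,r3):fails  (c7,r3):fails
Scope holds for 1 pair(s), so the sentence is false.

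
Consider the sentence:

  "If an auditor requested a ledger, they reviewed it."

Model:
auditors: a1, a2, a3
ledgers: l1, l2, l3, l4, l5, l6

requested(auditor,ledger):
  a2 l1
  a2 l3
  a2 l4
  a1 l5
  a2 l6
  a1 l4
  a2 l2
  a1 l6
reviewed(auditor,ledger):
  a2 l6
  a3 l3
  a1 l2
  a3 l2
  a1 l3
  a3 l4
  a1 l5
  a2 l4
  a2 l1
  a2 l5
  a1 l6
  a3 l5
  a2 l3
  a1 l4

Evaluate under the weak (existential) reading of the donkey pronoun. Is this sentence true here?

True

"it" takes "a ledger" as antecedent — a donkey pronoun bound across the clause boundary.
Weak reading: every auditor a with some requested-ledger has at least one requested-ledger l such that reviewed(a,l).
Per auditor: a1:✓  a2:✓
Every auditor in the restrictor has a witness.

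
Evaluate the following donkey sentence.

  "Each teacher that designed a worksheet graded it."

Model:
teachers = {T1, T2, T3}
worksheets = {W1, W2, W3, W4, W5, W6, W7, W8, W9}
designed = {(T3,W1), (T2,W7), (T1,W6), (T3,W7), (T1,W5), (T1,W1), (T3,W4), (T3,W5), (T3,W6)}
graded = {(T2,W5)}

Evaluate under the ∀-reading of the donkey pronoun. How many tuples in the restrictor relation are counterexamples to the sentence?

9

"it" takes "a worksheet" as antecedent — a donkey pronoun bound across the clause boundary.
Strong reading: for every (t,w) with designed(t,w), graded(t,w).
Restrictor pairs: (T1,W1) ✗  (T1,W5) ✗  (T1,W6) ✗  (T2,W7) ✗  (T3,W1) ✗  (T3,W4) ✗  (T3,W5) ✗  (T3,W6) ✗  (T3,W7) ✗
Counterexamples (restrictor pairs failing the scope): 9.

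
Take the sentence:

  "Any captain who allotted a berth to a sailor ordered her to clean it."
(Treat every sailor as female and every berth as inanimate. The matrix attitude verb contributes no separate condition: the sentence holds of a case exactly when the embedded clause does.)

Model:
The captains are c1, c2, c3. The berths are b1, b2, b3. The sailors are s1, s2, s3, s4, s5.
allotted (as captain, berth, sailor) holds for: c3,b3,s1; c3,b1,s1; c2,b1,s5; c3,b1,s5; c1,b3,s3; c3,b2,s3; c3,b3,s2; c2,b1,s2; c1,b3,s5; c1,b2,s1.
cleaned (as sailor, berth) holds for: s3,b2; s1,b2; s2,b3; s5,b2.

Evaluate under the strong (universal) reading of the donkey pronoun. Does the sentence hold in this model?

False

"her" takes "a sailor" as antecedent and "it" takes "a berth"; both are donkey pronouns co-varying with the restrictor.
Strong reading: for every (c,b,s) with allotted(c,b,s), cleaned(s,b).
Restrictor triples: (c1,b2,s1)→cleaned(s1,b2) ✓  (c1,b3,s3)→cleaned(s3,b3) ✗  (c1,b3,s5)→cleaned(s5,b3) ✗  (c2,b1,s2)→cleaned(s2,b1) ✗  (c2,b1,s5)→cleaned(s5,b1) ✗  (c3,b1,s1)→cleaned(s1,b1) ✗  (c3,b1,s5)→cleaned(s5,b1) ✗  (c3,b2,s3)→cleaned(s3,b2) ✓  (c3,b3,s1)→cleaned(s1,b3) ✗  (c3,b3,s2)→cleaned(s2,b3) ✓
Counterexample: (c1,b3,s3) — cleaned(s3,b3) does not hold.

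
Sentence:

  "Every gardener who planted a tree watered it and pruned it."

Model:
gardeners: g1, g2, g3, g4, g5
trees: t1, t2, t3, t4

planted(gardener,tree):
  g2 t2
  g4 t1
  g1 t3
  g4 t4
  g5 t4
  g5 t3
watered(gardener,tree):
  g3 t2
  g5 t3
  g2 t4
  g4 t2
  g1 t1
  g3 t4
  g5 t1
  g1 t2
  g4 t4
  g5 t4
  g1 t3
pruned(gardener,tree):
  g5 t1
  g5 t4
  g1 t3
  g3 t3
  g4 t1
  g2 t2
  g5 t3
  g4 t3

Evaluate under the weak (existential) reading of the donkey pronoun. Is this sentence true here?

"it" takes "a tree" as antecedent — a donkey pronoun bound across the clause boundary.
Weak reading: every gardener g with some planted-tree has at least one planted-tree t such that watered(g,t) ∧ pruned(g,t).
Per gardener: g1:✓  g2:✗  g4:✗  g5:✓
g2 has no witness among its planted-trees.

False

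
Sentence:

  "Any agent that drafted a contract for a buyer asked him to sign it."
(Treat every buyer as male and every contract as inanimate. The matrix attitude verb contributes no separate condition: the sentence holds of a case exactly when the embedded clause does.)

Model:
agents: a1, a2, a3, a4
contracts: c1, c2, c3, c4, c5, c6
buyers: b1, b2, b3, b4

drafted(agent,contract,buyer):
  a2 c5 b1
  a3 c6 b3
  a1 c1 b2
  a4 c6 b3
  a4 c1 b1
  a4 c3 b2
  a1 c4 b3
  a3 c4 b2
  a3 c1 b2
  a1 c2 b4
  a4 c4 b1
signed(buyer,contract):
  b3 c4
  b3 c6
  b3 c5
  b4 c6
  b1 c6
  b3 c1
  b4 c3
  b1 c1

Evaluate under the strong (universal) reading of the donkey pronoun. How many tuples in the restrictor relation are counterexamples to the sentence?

"him" takes "a buyer" as antecedent and "it" takes "a contract"; both are donkey pronouns co-varying with the restrictor.
Strong reading: for every (a,c,b) with drafted(a,c,b), signed(b,c).
Restrictor triples: (a1,c1,b2)→signed(b2,c1) ✗  (a1,c2,b4)→signed(b4,c2) ✗  (a1,c4,b3)→signed(b3,c4) ✓  (a2,c5,b1)→signed(b1,c5) ✗  (a3,c1,b2)→signed(b2,c1) ✗  (a3,c4,b2)→signed(b2,c4) ✗  (a3,c6,b3)→signed(b3,c6) ✓  (a4,c1,b1)→signed(b1,c1) ✓  (a4,c3,b2)→signed(b2,c3) ✗  (a4,c4,b1)→signed(b1,c4) ✗  (a4,c6,b3)→signed(b3,c6) ✓
Counterexamples (restrictor triples failing the scope): 7.

7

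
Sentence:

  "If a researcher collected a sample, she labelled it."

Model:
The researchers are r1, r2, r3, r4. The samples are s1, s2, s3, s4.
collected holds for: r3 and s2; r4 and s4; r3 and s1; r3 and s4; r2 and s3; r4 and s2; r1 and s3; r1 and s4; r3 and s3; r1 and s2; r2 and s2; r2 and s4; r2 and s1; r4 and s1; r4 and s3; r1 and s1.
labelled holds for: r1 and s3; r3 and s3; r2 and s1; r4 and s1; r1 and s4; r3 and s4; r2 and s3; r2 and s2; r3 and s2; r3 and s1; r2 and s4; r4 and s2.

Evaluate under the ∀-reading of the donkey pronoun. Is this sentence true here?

"it" takes "a sample" as antecedent — a donkey pronoun bound across the clause boundary.
Strong reading: for every (r,s) with collected(r,s), labelled(r,s).
Restrictor pairs: (r1,s1) ✗  (r1,s2) ✗  (r1,s3) ✓  (r1,s4) ✓  (r2,s1) ✓  (r2,s2) ✓  (r2,s3) ✓  (r2,s4) ✓  (r3,s1) ✓  (r3,s2) ✓  (r3,s3) ✓  (r3,s4) ✓  (r4,s1) ✓  (r4,s2) ✓  (r4,s3) ✗  (r4,s4) ✗
Counterexample: (r1,s1) is in collected but fails the scope.

False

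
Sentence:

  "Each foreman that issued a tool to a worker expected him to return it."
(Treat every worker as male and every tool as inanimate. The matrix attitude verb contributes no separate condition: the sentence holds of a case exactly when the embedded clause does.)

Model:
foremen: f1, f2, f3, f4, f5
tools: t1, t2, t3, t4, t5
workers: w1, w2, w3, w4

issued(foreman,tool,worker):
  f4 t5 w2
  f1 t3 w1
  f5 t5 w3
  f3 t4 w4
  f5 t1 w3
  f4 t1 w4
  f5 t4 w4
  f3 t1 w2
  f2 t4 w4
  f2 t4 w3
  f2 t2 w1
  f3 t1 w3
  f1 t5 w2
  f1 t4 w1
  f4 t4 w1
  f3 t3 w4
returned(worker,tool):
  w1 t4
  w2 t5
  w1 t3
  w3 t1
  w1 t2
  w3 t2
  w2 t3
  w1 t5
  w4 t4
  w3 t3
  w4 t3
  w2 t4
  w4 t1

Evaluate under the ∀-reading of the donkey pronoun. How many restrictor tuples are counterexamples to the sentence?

"him" takes "a worker" as antecedent and "it" takes "a tool"; both are donkey pronouns co-varying with the restrictor.
Strong reading: for every (f,t,w) with issued(f,t,w), returned(w,t).
Restrictor triples: (f1,t3,w1)→returned(w1,t3) ✓  (f1,t4,w1)→returned(w1,t4) ✓  (f1,t5,w2)→returned(w2,t5) ✓  (f2,t2,w1)→returned(w1,t2) ✓  (f2,t4,w3)→returned(w3,t4) ✗  (f2,t4,w4)→returned(w4,t4) ✓  (f3,t1,w2)→returned(w2,t1) ✗  (f3,t1,w3)→returned(w3,t1) ✓  (f3,t3,w4)→returned(w4,t3) ✓  (f3,t4,w4)→returned(w4,t4) ✓  (f4,t1,w4)→returned(w4,t1) ✓  (f4,t4,w1)→returned(w1,t4) ✓  (f4,t5,w2)→returned(w2,t5) ✓  (f5,t1,w3)→returned(w3,t1) ✓  (f5,t4,w4)→returned(w4,t4) ✓  (f5,t5,w3)→returned(w3,t5) ✗
Counterexamples (restrictor triples failing the scope): 3.

3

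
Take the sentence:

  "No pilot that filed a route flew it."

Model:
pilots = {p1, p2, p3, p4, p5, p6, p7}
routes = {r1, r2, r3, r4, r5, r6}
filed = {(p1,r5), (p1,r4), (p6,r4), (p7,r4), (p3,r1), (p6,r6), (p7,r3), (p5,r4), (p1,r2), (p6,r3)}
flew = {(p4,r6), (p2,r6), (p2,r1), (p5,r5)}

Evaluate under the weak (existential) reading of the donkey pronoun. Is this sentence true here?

"it" takes "a route" as antecedent — a donkey pronoun bound across the clause boundary.
Truth condition: for no (p,r) with filed(p,r) does flew(p,r) hold.
Restrictor pairs — does the scope hold? (p1,r2):fails  (p1,r4):fails  (p1,r5):fails  (p3,r1):fails  (p5,r4):fails  (p6,r3):fails  (p6,r4):fails  (p6,r6):fails  (p7,r3):fails  (p7,r4):fails
Scope holds for no restrictor pair, so the sentence is true.

True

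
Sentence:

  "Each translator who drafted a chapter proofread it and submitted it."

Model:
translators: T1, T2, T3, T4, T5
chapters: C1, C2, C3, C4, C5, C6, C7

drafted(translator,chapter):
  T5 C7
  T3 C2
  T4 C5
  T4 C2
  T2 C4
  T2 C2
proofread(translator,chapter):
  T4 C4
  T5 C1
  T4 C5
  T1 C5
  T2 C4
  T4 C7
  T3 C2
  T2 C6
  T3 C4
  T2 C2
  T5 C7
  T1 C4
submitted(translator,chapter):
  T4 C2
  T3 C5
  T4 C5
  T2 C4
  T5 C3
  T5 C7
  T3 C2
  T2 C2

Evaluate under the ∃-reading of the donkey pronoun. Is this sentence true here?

True

"it" takes "a chapter" as antecedent — a donkey pronoun bound across the clause boundary.
Weak reading: every translator t with some drafted-chapter has at least one drafted-chapter c such that proofread(t,c) ∧ submitted(t,c).
Per translator: T2:✓  T3:✓  T4:✓  T5:✓
Every translator in the restrictor has a witness.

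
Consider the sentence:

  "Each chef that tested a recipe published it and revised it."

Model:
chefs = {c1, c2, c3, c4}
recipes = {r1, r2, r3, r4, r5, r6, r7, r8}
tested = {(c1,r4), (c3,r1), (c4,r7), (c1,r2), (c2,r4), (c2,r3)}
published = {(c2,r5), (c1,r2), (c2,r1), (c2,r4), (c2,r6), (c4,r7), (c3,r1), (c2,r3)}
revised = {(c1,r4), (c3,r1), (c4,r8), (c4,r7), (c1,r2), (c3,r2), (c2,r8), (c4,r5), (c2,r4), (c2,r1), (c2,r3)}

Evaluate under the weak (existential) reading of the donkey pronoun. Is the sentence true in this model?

True

"it" takes "a recipe" as antecedent — a donkey pronoun bound across the clause boundary.
Weak reading: every chef c with some tested-recipe has at least one tested-recipe r such that published(c,r) ∧ revised(c,r).
Per chef: c1:✓  c2:✓  c3:✓  c4:✓
Every chef in the restrictor has a witness.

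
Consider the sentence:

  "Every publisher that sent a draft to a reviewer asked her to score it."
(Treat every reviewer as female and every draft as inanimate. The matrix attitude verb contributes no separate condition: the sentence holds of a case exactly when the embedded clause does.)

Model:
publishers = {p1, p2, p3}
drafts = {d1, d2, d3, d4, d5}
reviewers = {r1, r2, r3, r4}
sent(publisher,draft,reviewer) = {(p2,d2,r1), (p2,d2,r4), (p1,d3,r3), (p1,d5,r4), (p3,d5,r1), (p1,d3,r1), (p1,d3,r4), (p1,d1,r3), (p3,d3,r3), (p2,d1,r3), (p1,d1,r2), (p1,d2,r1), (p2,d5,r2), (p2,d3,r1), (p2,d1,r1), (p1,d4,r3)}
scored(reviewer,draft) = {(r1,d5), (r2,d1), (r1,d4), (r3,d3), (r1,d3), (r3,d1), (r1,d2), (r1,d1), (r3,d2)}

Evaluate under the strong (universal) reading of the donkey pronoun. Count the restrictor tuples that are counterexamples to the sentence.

"her" takes "a reviewer" as antecedent and "it" takes "a draft"; both are donkey pronouns co-varying with the restrictor.
Strong reading: for every (p,d,r) with sent(p,d,r), scored(r,d).
Restrictor triples: (p1,d1,r2)→scored(r2,d1) ✓  (p1,d1,r3)→scored(r3,d1) ✓  (p1,d2,r1)→scored(r1,d2) ✓  (p1,d3,r1)→scored(r1,d3) ✓  (p1,d3,r3)→scored(r3,d3) ✓  (p1,d3,r4)→scored(r4,d3) ✗  (p1,d4,r3)→scored(r3,d4) ✗  (p1,d5,r4)→scored(r4,d5) ✗  (p2,d1,r1)→scored(r1,d1) ✓  (p2,d1,r3)→scored(r3,d1) ✓  (p2,d2,r1)→scored(r1,d2) ✓  (p2,d2,r4)→scored(r4,d2) ✗  (p2,d3,r1)→scored(r1,d3) ✓  (p2,d5,r2)→scored(r2,d5) ✗  (p3,d3,r3)→scored(r3,d3) ✓  (p3,d5,r1)→scored(r1,d5) ✓
Counterexamples (restrictor triples failing the scope): 5.

5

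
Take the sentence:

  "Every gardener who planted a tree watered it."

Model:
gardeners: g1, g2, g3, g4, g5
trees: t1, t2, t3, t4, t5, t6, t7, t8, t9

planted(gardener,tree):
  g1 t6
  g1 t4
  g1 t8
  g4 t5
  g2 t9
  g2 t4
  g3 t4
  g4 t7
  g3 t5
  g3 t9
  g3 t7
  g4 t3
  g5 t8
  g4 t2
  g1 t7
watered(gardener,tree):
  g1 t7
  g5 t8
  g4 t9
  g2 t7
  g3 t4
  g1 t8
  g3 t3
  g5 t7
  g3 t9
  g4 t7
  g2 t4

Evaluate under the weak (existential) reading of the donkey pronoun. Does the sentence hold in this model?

"it" takes "a tree" as antecedent — a donkey pronoun bound across the clause boundary.
Weak reading: every gardener g with some planted-tree has at least one planted-tree t such that watered(g,t).
Per gardener: g1:✓  g2:✓  g3:✓  g4:✓  g5:✓
Every gardener in the restrictor has a witness.

True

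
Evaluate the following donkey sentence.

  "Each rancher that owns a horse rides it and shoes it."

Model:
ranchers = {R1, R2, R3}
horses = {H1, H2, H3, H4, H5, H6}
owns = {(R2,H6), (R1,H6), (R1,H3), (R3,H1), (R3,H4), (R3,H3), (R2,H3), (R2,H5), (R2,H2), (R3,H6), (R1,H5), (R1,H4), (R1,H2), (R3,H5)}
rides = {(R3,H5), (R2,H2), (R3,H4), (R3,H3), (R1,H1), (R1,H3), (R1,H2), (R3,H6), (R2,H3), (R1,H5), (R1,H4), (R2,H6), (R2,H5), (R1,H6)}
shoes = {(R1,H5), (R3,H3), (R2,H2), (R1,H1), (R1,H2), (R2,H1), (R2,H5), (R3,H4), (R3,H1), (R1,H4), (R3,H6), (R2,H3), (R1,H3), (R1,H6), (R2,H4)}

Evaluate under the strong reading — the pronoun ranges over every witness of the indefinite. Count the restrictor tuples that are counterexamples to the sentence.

"it" takes "a horse" as antecedent — a donkey pronoun bound across the clause boundary.
Strong reading: for every (r,h) with owns(r,h), rides(r,h) ∧ shoes(r,h).
Restrictor pairs: (R1,H2) ✓  (R1,H3) ✓  (R1,H4) ✓  (R1,H5) ✓  (R1,H6) ✓  (R2,H2) ✓  (R2,H3) ✓  (R2,H5) ✓  (R2,H6) ✗  (R3,H1) ✗  (R3,H3) ✓  (R3,H4) ✓  (R3,H5) ✗  (R3,H6) ✓
Counterexamples (restrictor pairs failing the scope): 3.

3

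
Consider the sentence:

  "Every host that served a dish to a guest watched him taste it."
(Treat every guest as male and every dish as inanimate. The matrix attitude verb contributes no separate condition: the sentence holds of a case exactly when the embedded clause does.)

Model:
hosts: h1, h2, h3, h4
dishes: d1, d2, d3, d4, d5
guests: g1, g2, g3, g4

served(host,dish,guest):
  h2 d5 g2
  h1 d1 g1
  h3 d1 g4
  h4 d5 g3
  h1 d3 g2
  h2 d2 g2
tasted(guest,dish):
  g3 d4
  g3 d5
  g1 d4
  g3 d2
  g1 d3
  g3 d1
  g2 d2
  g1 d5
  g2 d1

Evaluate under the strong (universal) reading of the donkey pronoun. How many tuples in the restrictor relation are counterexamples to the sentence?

"him" takes "a guest" as antecedent and "it" takes "a dish"; both are donkey pronouns co-varying with the restrictor.
Strong reading: for every (h,d,g) with served(h,d,g), tasted(g,d).
Restrictor triples: (h1,d1,g1)→tasted(g1,d1) ✗  (h1,d3,g2)→tasted(g2,d3) ✗  (h2,d2,g2)→tasted(g2,d2) ✓  (h2,d5,g2)→tasted(g2,d5) ✗  (h3,d1,g4)→tasted(g4,d1) ✗  (h4,d5,g3)→tasted(g3,d5) ✓
Counterexamples (restrictor triples failing the scope): 4.

4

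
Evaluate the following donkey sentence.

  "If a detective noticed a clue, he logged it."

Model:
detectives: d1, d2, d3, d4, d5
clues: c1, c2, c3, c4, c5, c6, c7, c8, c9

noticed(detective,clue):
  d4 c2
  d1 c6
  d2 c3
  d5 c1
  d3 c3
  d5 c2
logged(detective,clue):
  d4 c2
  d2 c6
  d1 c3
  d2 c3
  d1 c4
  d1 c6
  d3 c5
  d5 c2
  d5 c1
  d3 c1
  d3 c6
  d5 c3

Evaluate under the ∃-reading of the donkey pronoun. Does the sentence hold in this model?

False

"it" takes "a clue" as antecedent — a donkey pronoun bound across the clause boundary.
Weak reading: every detective d with some noticed-clue has at least one noticed-clue c such that logged(d,c).
Per detective: d1:✓  d2:✓  d3:✗  d4:✓  d5:✓
d3 has no witness among its noticed-clues.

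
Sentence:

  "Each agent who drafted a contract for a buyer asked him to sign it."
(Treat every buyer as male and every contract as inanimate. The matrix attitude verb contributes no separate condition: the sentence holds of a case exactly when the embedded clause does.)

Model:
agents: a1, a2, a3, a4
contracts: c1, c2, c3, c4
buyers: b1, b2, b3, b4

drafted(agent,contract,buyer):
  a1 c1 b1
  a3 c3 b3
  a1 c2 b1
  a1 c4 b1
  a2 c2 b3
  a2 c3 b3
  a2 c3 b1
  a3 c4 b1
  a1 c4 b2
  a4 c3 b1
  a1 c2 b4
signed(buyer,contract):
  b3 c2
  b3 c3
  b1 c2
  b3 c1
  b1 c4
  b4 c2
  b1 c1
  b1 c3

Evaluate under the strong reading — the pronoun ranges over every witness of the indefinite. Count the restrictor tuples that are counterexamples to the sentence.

"him" takes "a buyer" as antecedent and "it" takes "a contract"; both are donkey pronouns co-varying with the restrictor.
Strong reading: for every (a,c,b) with drafted(a,c,b), signed(b,c).
Restrictor triples: (a1,c1,b1)→signed(b1,c1) ✓  (a1,c2,b1)→signed(b1,c2) ✓  (a1,c2,b4)→signed(b4,c2) ✓  (a1,c4,b1)→signed(b1,c4) ✓  (a1,c4,b2)→signed(b2,c4) ✗  (a2,c2,b3)→signed(b3,c2) ✓  (a2,c3,b1)→signed(b1,c3) ✓  (a2,c3,b3)→signed(b3,c3) ✓  (a3,c3,b3)→signed(b3,c3) ✓  (a3,c4,b1)→signed(b1,c4) ✓  (a4,c3,b1)→signed(b1,c3) ✓
Counterexamples (restrictor triples failing the scope): 1.

1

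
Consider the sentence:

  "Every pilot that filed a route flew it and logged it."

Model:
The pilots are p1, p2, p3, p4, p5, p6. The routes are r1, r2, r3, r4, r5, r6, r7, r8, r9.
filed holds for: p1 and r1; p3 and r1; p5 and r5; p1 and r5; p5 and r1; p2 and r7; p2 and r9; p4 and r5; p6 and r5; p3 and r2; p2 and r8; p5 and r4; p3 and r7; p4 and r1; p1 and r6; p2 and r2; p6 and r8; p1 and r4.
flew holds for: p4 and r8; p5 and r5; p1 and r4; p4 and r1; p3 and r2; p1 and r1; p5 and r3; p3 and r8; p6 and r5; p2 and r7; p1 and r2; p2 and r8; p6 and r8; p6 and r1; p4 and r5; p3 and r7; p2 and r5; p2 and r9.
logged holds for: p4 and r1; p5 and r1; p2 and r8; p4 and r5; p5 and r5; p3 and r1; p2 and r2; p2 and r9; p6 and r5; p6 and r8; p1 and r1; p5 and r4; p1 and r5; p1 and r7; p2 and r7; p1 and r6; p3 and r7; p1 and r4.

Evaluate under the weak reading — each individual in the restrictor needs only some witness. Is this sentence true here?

True

"it" takes "a route" as antecedent — a donkey pronoun bound across the clause boundary.
Weak reading: every pilot p with some filed-route has at least one filed-route r such that flew(p,r) ∧ logged(p,r).
Per pilot: p1:✓  p2:✓  p3:✓  p4:✓  p5:✓  p6:✓
Every pilot in the restrictor has a witness.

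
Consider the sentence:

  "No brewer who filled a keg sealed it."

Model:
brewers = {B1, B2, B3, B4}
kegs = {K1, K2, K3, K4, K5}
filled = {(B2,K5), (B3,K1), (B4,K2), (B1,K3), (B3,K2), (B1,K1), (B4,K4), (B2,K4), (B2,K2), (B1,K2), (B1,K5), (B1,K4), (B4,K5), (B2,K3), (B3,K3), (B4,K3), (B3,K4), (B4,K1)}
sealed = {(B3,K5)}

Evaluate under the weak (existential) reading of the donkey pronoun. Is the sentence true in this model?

True

"it" takes "a keg" as antecedent — a donkey pronoun bound across the clause boundary.
Truth condition: for no (b,k) with filled(b,k) does sealed(b,k) hold.
Restrictor pairs — does the scope hold? (B1,K1):fails  (B1,K2):fails  (B1,K3):fails  (B1,K4):fails  (B1,K5):fails  (B2,K2):fails  (B2,K3):fails  (B2,K4):fails  (B2,K5):fails  (B3,K1):fails  (B3,K2):fails  (B3,K3):fails  (B3,K4):fails  (B4,K1):fails  (B4,K2):fails  (B4,K3):fails  (B4,K4):fails  (B4,K5):fails
Scope holds for no restrictor pair, so the sentence is true.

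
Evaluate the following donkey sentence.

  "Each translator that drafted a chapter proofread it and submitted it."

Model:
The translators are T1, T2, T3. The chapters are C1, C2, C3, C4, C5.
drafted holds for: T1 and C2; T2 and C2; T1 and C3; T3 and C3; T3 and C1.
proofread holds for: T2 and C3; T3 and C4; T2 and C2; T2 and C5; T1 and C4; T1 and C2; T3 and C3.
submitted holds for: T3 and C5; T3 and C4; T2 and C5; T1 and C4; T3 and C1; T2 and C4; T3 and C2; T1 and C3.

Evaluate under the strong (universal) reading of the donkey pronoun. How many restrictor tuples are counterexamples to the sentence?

5

"it" takes "a chapter" as antecedent — a donkey pronoun bound across the clause boundary.
Strong reading: for every (t,c) with drafted(t,c), proofread(t,c) ∧ submitted(t,c).
Restrictor pairs: (T1,C2) ✗  (T1,C3) ✗  (T2,C2) ✗  (T3,C1) ✗  (T3,C3) ✗
Counterexamples (restrictor pairs failing the scope): 5.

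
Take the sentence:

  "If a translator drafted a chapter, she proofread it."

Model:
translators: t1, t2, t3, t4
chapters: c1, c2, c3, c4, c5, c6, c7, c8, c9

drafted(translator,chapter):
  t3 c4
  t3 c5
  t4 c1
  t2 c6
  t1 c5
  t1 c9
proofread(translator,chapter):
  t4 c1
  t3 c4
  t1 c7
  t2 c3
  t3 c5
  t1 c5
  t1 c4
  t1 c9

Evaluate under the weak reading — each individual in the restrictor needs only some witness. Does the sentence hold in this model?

"it" takes "a chapter" as antecedent — a donkey pronoun bound across the clause boundary.
Weak reading: every translator t with some drafted-chapter has at least one drafted-chapter c such that proofread(t,c).
Per translator: t1:✓  t2:✗  t3:✓  t4:✓
t2 has no witness among its drafted-chapters.

False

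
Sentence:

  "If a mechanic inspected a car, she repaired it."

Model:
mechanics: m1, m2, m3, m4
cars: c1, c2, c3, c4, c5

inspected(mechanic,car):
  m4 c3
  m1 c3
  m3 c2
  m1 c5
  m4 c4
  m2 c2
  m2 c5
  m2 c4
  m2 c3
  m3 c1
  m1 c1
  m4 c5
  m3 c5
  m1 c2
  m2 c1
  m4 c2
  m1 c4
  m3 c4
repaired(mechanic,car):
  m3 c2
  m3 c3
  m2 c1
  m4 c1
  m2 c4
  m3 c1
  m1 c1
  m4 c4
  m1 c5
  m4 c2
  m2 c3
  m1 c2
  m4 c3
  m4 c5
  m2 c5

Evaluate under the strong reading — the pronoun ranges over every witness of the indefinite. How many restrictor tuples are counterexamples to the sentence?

5

"it" takes "a car" as antecedent — a donkey pronoun bound across the clause boundary.
Strong reading: for every (m,c) with inspected(m,c), repaired(m,c).
Restrictor pairs: (m1,c1) ✓  (m1,c2) ✓  (m1,c3) ✗  (m1,c4) ✗  (m1,c5) ✓  (m2,c1) ✓  (m2,c2) ✗  (m2,c3) ✓  (m2,c4) ✓  (m2,c5) ✓  (m3,c1) ✓  (m3,c2) ✓  (m3,c4) ✗  (m3,c5) ✗  (m4,c2) ✓  (m4,c3) ✓  (m4,c4) ✓  (m4,c5) ✓
Counterexamples (restrictor pairs failing the scope): 5.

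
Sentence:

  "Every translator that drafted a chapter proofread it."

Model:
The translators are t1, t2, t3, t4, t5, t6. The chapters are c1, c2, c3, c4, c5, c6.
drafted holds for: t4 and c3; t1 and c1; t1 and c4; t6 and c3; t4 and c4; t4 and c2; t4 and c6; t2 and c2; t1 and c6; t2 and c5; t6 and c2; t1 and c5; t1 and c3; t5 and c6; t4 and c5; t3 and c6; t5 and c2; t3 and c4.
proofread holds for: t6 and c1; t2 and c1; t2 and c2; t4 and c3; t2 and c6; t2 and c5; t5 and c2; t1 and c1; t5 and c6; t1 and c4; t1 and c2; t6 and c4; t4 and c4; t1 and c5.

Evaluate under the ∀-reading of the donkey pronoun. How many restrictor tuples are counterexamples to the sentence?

9

"it" takes "a chapter" as antecedent — a donkey pronoun bound across the clause boundary.
Strong reading: for every (t,c) with drafted(t,c), proofread(t,c).
Restrictor pairs: (t1,c1) ✓  (t1,c3) ✗  (t1,c4) ✓  (t1,c5) ✓  (t1,c6) ✗  (t2,c2) ✓  (t2,c5) ✓  (t3,c4) ✗  (t3,c6) ✗  (t4,c2) ✗  (t4,c3) ✓  (t4,c4) ✓  (t4,c5) ✗  (t4,c6) ✗  (t5,c2) ✓  (t5,c6) ✓  (t6,c2) ✗  (t6,c3) ✗
Counterexamples (restrictor pairs failing the scope): 9.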